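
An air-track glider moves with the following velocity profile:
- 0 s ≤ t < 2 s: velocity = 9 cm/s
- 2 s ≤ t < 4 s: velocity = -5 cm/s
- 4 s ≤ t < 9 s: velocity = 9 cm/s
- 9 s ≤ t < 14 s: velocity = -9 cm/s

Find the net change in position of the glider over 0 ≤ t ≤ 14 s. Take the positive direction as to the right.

8 cm

Net displacement equals the area under the velocity-time graph (areas below the axis count negative).
0–2 s: 9 × 2 = 18 cm
2–4 s: -5 × 2 = -10 cm
4–9 s: 9 × 5 = 45 cm
9–14 s: -9 × 5 = -45 cm
Net displacement = 8 cm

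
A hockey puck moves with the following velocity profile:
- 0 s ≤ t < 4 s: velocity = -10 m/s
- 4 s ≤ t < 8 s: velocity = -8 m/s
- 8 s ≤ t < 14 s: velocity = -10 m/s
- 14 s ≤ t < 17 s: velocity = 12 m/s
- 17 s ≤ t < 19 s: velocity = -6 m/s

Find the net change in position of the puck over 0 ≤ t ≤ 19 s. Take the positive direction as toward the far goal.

Net displacement equals the area under the velocity-time graph (areas below the axis count negative).
0–4 s: -10 × 4 = -40 m
4–8 s: -8 × 4 = -32 m
8–14 s: -10 × 6 = -60 m
14–17 s: 12 × 3 = 36 m
17–19 s: -6 × 2 = -12 m
Net displacement = -108 m

-108 m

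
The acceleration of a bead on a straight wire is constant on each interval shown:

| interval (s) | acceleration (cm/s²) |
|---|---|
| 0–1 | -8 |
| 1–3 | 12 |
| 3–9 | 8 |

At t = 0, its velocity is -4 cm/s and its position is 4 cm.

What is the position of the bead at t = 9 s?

212 cm

On each constant-a segment, Δv = aΔt and Δx = v₀Δt + ½aΔt²; chain segment to segment.
0–1 s: v starts -4 cm/s; Δx = -4·1 + ½·-8·1² = -8 cm; v ends -12 cm/s.
1–3 s: v starts -12 cm/s; Δx = -12·2 + ½·12·2² = 0 cm; v ends 12 cm/s.
3–9 s: v starts 12 cm/s; Δx = 12·6 + ½·8·6² = 216 cm; v ends 60 cm/s.
x(9) = 4 + Σ Δx = 212 cm.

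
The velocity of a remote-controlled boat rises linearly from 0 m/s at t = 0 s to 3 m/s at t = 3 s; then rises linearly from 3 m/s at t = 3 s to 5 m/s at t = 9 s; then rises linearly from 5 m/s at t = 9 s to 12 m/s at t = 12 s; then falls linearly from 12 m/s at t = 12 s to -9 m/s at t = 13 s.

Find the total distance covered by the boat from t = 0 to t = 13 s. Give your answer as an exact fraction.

Total distance travelled is ∫|v| dt — sum the magnitudes of each area piece.
0–3 s: |½(0 + 3)(3)| = 4.5 m
3–9 s: |½(3 + 5)(6)| = 24 m
9–12 s: |½(5 + 12)(3)| = 25.5 m
12–13 s: v = 0 at t = 88/7 s; triangle areas 24/7 + 27/14 = 75/14 m
Total distance = 831/14 m

831/14 m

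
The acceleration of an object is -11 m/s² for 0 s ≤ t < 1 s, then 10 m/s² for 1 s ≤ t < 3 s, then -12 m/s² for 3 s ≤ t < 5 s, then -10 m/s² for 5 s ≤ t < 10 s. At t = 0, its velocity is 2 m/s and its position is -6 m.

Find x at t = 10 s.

-199.5 m

On each constant-a segment, Δv = aΔt and Δx = v₀Δt + ½aΔt²; chain segment to segment.
0–1 s: v starts 2 m/s; Δx = 2·1 + ½·-11·1² = -3.5 m; v ends -9 m/s.
1–3 s: v starts -9 m/s; Δx = -9·2 + ½·10·2² = 2 m; v ends 11 m/s.
3–5 s: v starts 11 m/s; Δx = 11·2 + ½·-12·2² = -2 m; v ends -13 m/s.
5–10 s: v starts -13 m/s; Δx = -13·5 + ½·-10·5² = -190 m; v ends -63 m/s.
x(10) = -6 + Σ Δx = -199.5 m.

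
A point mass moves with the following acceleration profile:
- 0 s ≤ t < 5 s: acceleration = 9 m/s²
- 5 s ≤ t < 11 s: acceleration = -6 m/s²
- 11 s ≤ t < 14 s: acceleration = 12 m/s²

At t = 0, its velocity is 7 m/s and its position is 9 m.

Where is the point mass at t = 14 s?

On each constant-a segment, Δv = aΔt and Δx = v₀Δt + ½aΔt²; chain segment to segment.
0–5 s: v starts 7 m/s; Δx = 7·5 + ½·9·5² = 147.5 m; v ends 52 m/s.
5–11 s: v starts 52 m/s; Δx = 52·6 + ½·-6·6² = 204 m; v ends 16 m/s.
11–14 s: v starts 16 m/s; Δx = 16·3 + ½·12·3² = 102 m; v ends 52 m/s.
x(14) = 9 + Σ Δx = 462.5 m.

462.5 m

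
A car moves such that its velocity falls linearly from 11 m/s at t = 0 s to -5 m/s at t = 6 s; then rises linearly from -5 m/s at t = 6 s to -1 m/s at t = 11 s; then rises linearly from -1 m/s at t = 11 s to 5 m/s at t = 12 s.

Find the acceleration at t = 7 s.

0.8 m/s²

Acceleration is the slope of the v-t graph on 6–11 s: (-1 − -5)/(11 − 6) = 0.8 m/s².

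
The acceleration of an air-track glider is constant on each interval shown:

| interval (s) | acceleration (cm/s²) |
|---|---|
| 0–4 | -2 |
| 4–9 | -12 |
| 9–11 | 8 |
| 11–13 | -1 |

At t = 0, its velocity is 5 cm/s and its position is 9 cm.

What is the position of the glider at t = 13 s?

On each constant-a segment, Δv = aΔt and Δx = v₀Δt + ½aΔt²; chain segment to segment.
0–4 s: v starts 5 cm/s; Δx = 5·4 + ½·-2·4² = 4 cm; v ends -3 cm/s.
4–9 s: v starts -3 cm/s; Δx = -3·5 + ½·-12·5² = -165 cm; v ends -63 cm/s.
9–11 s: v starts -63 cm/s; Δx = -63·2 + ½·8·2² = -110 cm; v ends -47 cm/s.
11–13 s: v starts -47 cm/s; Δx = -47·2 + ½·-1·2² = -96 cm; v ends -49 cm/s.
x(13) = 9 + Σ Δx = -358 cm.

-358 cm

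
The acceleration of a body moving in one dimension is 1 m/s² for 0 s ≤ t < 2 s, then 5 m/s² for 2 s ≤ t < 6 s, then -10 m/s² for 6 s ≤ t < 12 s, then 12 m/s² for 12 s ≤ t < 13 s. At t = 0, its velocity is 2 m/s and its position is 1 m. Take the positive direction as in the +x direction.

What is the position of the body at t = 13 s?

On each constant-a segment, Δv = aΔt and Δx = v₀Δt + ½aΔt²; chain segment to segment.
0–2 s: v starts 2 m/s; Δx = 2·2 + ½·1·2² = 6 m; v ends 4 m/s.
2–6 s: v starts 4 m/s; Δx = 4·4 + ½·5·4² = 56 m; v ends 24 m/s.
6–12 s: v starts 24 m/s; Δx = 24·6 + ½·-10·6² = -36 m; v ends -36 m/s.
12–13 s: v starts -36 m/s; Δx = -36·1 + ½·12·1² = -30 m; v ends -24 m/s.
x(13) = 1 + Σ Δx = -3 m.

-3 m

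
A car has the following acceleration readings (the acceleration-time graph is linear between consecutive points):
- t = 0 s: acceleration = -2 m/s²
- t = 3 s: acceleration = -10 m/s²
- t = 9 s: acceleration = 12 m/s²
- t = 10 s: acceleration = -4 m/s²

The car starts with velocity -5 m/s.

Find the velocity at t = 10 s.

-13 m/s

Δv equals the area under the a-t graph; then v = v₀ + Δv.
0–3 s: ½(-2 + -10)(3) = -18 m/s
3–9 s: ½(-10 + 12)(6) = 6 m/s
9–10 s: ½(12 + -4)(1) = 4 m/s
Δv = -8 m/s, so v(10) = -5 + (-8) = -13 m/s.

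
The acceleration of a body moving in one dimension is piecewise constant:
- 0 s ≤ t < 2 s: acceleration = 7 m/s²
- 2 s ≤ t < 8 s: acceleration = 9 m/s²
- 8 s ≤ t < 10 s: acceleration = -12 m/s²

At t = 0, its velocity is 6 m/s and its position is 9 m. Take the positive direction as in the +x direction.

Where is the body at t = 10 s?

On each constant-a segment, Δv = aΔt and Δx = v₀Δt + ½aΔt²; chain segment to segment.
0–2 s: v starts 6 m/s; Δx = 6·2 + ½·7·2² = 26 m; v ends 20 m/s.
2–8 s: v starts 20 m/s; Δx = 20·6 + ½·9·6² = 282 m; v ends 74 m/s.
8–10 s: v starts 74 m/s; Δx = 74·2 + ½·-12·2² = 124 m; v ends 50 m/s.
x(10) = 9 + Σ Δx = 441 m.

441 m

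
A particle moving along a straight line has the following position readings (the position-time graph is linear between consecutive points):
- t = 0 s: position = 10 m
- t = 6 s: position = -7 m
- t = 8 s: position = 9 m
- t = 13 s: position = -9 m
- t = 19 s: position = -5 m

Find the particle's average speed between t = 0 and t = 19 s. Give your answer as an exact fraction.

Average speed = (total path length)/(elapsed time); on a piecewise-linear x-t graph the path length is Σ|Δx|.
0–6 s: |Δx| = |-7 − 10| = 17 m
6–8 s: |Δx| = |9 − -7| = 16 m
8–13 s: |Δx| = |-9 − 9| = 18 m
13–19 s: |Δx| = |-5 − -9| = 4 m
Total path = 55 m; average speed = 55/19 = 55/19 m/s.

55/19 m/s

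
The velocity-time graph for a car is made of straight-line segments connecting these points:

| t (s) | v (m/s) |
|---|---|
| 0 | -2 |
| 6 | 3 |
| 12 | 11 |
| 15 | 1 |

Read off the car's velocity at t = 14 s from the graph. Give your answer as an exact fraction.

On 12–15 s the graph is linear from 11 to 1 m/s: v(14) = 11 + (1 − 11)·(14 − 12)/(15 − 12) = 13/3 m/s.

13/3 m/s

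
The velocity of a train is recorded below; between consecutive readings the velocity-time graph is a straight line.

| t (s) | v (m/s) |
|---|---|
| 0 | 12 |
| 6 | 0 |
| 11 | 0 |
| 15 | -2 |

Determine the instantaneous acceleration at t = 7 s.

Acceleration is the slope of the v-t graph on 6–11 s: (0 − 0)/(11 − 6) = 0 m/s².

0 m/s²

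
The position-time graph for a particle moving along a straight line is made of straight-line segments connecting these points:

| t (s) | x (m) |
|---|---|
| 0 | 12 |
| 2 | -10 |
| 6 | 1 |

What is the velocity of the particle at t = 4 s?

2.75 m/s

Velocity is the slope of the x-t graph on 2–6 s: (1 − -10)/(6 − 2) = 2.75 m/s.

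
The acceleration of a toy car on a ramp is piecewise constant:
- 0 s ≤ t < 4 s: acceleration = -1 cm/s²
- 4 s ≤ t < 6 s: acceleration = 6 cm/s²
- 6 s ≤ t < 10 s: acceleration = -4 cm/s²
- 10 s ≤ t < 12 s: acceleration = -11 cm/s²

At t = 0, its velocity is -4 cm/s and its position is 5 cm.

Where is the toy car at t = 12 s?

-85 cm

On each constant-a segment, Δv = aΔt and Δx = v₀Δt + ½aΔt²; chain segment to segment.
0–4 s: v starts -4 cm/s; Δx = -4·4 + ½·-1·4² = -24 cm; v ends -8 cm/s.
4–6 s: v starts -8 cm/s; Δx = -8·2 + ½·6·2² = -4 cm; v ends 4 cm/s.
6–10 s: v starts 4 cm/s; Δx = 4·4 + ½·-4·4² = -16 cm; v ends -12 cm/s.
10–12 s: v starts -12 cm/s; Δx = -12·2 + ½·-11·2² = -46 cm; v ends -34 cm/s.
x(12) = 5 + Σ Δx = -85 cm.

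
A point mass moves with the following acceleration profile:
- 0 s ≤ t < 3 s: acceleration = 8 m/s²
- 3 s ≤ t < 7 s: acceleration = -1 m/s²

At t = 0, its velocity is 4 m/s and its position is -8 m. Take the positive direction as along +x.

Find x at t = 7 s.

On each constant-a segment, Δv = aΔt and Δx = v₀Δt + ½aΔt²; chain segment to segment.
0–3 s: v starts 4 m/s; Δx = 4·3 + ½·8·3² = 48 m; v ends 28 m/s.
3–7 s: v starts 28 m/s; Δx = 28·4 + ½·-1·4² = 104 m; v ends 24 m/s.
x(7) = -8 + Σ Δx = 144 m.

144 m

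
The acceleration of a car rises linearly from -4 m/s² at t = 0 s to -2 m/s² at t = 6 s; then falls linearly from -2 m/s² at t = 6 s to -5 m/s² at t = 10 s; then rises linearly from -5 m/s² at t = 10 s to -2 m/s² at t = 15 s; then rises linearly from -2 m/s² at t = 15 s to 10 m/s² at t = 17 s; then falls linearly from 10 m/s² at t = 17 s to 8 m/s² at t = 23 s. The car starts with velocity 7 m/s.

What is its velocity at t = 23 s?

Δv equals the area under the a-t graph; then v = v₀ + Δv.
0–6 s: ½(-4 + -2)(6) = -18 m/s
6–10 s: ½(-2 + -5)(4) = -14 m/s
10–15 s: ½(-5 + -2)(5) = -17.5 m/s
15–17 s: ½(-2 + 10)(2) = 8 m/s
17–23 s: ½(10 + 8)(6) = 54 m/s
Δv = 12.5 m/s, so v(23) = 7 + (12.5) = 19.5 m/s.

19.5 m/s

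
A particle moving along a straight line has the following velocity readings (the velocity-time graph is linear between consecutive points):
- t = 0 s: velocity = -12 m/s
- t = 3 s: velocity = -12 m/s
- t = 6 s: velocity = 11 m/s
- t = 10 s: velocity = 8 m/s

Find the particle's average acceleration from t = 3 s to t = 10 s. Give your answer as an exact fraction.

Average acceleration = Δv/Δt = (8 − -12)/(10 − 3) = 20/7 m/s².

20/7 m/s²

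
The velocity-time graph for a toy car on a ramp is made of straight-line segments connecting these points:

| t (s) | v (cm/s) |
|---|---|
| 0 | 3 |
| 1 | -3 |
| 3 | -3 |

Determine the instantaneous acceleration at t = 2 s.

Acceleration is the slope of the v-t graph on 1–3 s: (-3 − -3)/(3 − 1) = 0 cm/s².

0 cm/s²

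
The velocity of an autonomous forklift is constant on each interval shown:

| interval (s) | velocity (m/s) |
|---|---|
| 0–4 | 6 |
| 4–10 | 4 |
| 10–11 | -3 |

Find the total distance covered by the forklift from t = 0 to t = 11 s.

Distance (not displacement) is the total path length: add the absolute areas under v-t.
0–4 s: |6| × 4 = 24 m
4–10 s: |4| × 6 = 24 m
10–11 s: |-3| × 1 = 3 m
Total distance = 51 m

51 m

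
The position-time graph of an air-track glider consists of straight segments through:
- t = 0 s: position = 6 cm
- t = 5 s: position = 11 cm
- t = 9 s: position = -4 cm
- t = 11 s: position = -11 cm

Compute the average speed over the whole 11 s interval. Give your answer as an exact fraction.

27/11 cm/s

Average speed = (total path length)/(elapsed time); on a piecewise-linear x-t graph the path length is Σ|Δx|.
0–5 s: |Δx| = |11 − 6| = 5 cm
5–9 s: |Δx| = |-4 − 11| = 15 cm
9–11 s: |Δx| = |-11 − -4| = 7 cm
Total path = 27 cm; average speed = 27/11 = 27/11 cm/s.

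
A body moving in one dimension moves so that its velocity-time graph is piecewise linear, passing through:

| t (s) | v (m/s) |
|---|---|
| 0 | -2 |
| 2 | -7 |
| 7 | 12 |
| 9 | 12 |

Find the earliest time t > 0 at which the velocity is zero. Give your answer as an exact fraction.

v changes sign on 2–7 s (from -7 to 12); the graph is linear there, so v = 0 at t = 2 + (7)·(7 − 2)/(12 − -7) = 73/19 s.

t = 73/19 s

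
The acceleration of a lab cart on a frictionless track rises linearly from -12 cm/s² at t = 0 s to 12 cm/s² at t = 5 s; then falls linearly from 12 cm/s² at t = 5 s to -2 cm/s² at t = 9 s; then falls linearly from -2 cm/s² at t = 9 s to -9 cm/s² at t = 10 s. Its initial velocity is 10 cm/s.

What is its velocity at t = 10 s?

Δv equals the area under the a-t graph; then v = v₀ + Δv.
0–5 s: ½(-12 + 12)(5) = 0 cm/s
5–9 s: ½(12 + -2)(4) = 20 cm/s
9–10 s: ½(-2 + -9)(1) = -5.5 cm/s
Δv = 14.5 cm/s, so v(10) = 10 + (14.5) = 24.5 cm/s.

24.5 cm/s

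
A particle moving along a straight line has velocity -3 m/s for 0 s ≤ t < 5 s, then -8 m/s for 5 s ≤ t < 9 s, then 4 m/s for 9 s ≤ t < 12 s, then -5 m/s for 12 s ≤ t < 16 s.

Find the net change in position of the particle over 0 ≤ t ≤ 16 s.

-55 m

Net displacement equals the area under the velocity-time graph (areas below the axis count negative).
0–5 s: -3 × 5 = -15 m
5–9 s: -8 × 4 = -32 m
9–12 s: 4 × 3 = 12 m
12–16 s: -5 × 4 = -20 m
Net displacement = -55 m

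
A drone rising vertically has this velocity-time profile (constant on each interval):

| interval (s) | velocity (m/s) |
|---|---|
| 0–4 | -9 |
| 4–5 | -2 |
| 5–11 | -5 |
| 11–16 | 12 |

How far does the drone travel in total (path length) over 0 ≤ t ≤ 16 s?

Distance (not displacement) is the total path length: add the absolute areas under v-t.
0–4 s: |-9| × 4 = 36 m
4–5 s: |-2| × 1 = 2 m
5–11 s: |-5| × 6 = 30 m
11–16 s: |12| × 5 = 60 m
Total distance = 128 m

128 m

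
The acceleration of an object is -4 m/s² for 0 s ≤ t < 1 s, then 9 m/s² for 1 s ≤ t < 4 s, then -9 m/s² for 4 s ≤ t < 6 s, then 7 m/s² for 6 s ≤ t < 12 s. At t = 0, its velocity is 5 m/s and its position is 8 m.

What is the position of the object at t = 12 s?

278.5 m

On each constant-a segment, Δv = aΔt and Δx = v₀Δt + ½aΔt²; chain segment to segment.
0–1 s: v starts 5 m/s; Δx = 5·1 + ½·-4·1² = 3 m; v ends 1 m/s.
1–4 s: v starts 1 m/s; Δx = 1·3 + ½·9·3² = 43.5 m; v ends 28 m/s.
4–6 s: v starts 28 m/s; Δx = 28·2 + ½·-9·2² = 38 m; v ends 10 m/s.
6–12 s: v starts 10 m/s; Δx = 10·6 + ½·7·6² = 186 m; v ends 52 m/s.
x(12) = 8 + Σ Δx = 278.5 m.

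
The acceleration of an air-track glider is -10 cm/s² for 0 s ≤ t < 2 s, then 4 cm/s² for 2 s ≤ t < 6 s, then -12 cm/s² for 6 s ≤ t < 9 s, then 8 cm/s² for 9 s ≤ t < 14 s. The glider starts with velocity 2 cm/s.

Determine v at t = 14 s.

Δv equals the area under the a-t graph; then v = v₀ + Δv.
0–2 s: -10 × 2 = -20 cm/s
2–6 s: 4 × 4 = 16 cm/s
6–9 s: -12 × 3 = -36 cm/s
9–14 s: 8 × 5 = 40 cm/s
Δv = 0 cm/s, so v(14) = 2 + (0) = 2 cm/s.

2 cm/s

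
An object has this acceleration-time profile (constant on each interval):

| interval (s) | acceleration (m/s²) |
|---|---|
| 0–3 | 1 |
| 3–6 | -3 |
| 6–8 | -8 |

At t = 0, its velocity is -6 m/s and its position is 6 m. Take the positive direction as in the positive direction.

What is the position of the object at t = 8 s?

-70 m

On each constant-a segment, Δv = aΔt and Δx = v₀Δt + ½aΔt²; chain segment to segment.
0–3 s: v starts -6 m/s; Δx = -6·3 + ½·1·3² = -13.5 m; v ends -3 m/s.
3–6 s: v starts -3 m/s; Δx = -3·3 + ½·-3·3² = -22.5 m; v ends -12 m/s.
6–8 s: v starts -12 m/s; Δx = -12·2 + ½·-8·2² = -40 m; v ends -28 m/s.
x(8) = 6 + Σ Δx = -70 m.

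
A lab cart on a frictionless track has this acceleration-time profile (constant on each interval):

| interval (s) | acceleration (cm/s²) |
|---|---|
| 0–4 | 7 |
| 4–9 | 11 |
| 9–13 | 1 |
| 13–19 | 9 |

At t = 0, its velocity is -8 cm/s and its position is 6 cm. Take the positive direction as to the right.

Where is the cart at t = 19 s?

On each constant-a segment, Δv = aΔt and Δx = v₀Δt + ½aΔt²; chain segment to segment.
0–4 s: v starts -8 cm/s; Δx = -8·4 + ½·7·4² = 24 cm; v ends 20 cm/s.
4–9 s: v starts 20 cm/s; Δx = 20·5 + ½·11·5² = 237.5 cm; v ends 75 cm/s.
9–13 s: v starts 75 cm/s; Δx = 75·4 + ½·1·4² = 308 cm; v ends 79 cm/s.
13–19 s: v starts 79 cm/s; Δx = 79·6 + ½·9·6² = 636 cm; v ends 133 cm/s.
x(19) = 6 + Σ Δx = 1211.5 cm.

1211.5 cm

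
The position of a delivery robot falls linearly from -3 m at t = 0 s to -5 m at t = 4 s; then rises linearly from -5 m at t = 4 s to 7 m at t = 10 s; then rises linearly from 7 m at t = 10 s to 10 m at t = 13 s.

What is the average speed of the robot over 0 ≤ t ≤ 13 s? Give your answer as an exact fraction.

Average speed = (total path length)/(elapsed time); on a piecewise-linear x-t graph the path length is Σ|Δx|.
0–4 s: |Δx| = |-5 − -3| = 2 m
4–10 s: |Δx| = |7 − -5| = 12 m
10–13 s: |Δx| = |10 − 7| = 3 m
Total path = 17 m; average speed = 17/13 = 17/13 m/s.

17/13 m/s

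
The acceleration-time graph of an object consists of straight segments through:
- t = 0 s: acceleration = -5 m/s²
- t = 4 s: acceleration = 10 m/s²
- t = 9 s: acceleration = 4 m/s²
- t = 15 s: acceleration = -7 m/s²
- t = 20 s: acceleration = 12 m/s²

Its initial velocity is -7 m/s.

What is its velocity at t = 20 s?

Δv equals the area under the a-t graph; then v = v₀ + Δv.
0–4 s: ½(-5 + 10)(4) = 10 m/s
4–9 s: ½(10 + 4)(5) = 35 m/s
9–15 s: ½(4 + -7)(6) = -9 m/s
15–20 s: ½(-7 + 12)(5) = 12.5 m/s
Δv = 48.5 m/s, so v(20) = -7 + (48.5) = 41.5 m/s.

41.5 m/s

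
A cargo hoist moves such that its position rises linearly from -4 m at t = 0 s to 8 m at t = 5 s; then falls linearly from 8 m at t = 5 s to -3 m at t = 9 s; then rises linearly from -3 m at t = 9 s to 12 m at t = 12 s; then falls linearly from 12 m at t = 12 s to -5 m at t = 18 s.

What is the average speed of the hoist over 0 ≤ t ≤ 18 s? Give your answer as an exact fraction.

55/18 m/s

Average speed = (total path length)/(elapsed time); on a piecewise-linear x-t graph the path length is Σ|Δx|.
0–5 s: |Δx| = |8 − -4| = 12 m
5–9 s: |Δx| = |-3 − 8| = 11 m
9–12 s: |Δx| = |12 − -3| = 15 m
12–18 s: |Δx| = |-5 − 12| = 17 m
Total path = 55 m; average speed = 55/18 = 55/18 m/s.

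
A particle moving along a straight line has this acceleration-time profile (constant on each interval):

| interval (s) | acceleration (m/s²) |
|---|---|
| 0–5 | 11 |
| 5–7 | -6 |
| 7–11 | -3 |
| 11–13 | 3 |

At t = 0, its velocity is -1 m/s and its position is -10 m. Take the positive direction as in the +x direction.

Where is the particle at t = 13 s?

428.5 m

On each constant-a segment, Δv = aΔt and Δx = v₀Δt + ½aΔt²; chain segment to segment.
0–5 s: v starts -1 m/s; Δx = -1·5 + ½·11·5² = 132.5 m; v ends 54 m/s.
5–7 s: v starts 54 m/s; Δx = 54·2 + ½·-6·2² = 96 m; v ends 42 m/s.
7–11 s: v starts 42 m/s; Δx = 42·4 + ½·-3·4² = 144 m; v ends 30 m/s.
11–13 s: v starts 30 m/s; Δx = 30·2 + ½·3·2² = 66 m; v ends 36 m/s.
x(13) = -10 + Σ Δx = 428.5 m.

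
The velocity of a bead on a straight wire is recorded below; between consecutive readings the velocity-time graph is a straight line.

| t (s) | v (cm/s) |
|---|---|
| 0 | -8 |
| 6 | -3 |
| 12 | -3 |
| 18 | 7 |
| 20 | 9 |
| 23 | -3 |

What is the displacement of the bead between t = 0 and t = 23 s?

-14 cm

Displacement is the signed area under the v-t curve.
0–6 s: ½(-8 + -3)(6) = -33 cm
6–12 s: -3 × 6 = -18 cm
12–18 s: ½(-3 + 7)(6) = 12 cm
18–20 s: ½(7 + 9)(2) = 16 cm
20–23 s: ½(9 + -3)(3) = 9 cm
Net displacement = -14 cm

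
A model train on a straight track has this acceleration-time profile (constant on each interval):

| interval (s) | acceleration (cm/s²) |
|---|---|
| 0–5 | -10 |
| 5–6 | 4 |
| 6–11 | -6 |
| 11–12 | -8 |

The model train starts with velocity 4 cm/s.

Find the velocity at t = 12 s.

Δv equals the area under the a-t graph; then v = v₀ + Δv.
0–5 s: -10 × 5 = -50 cm/s
5–6 s: 4 × 1 = 4 cm/s
6–11 s: -6 × 5 = -30 cm/s
11–12 s: -8 × 1 = -8 cm/s
Δv = -84 cm/s, so v(12) = 4 + (-84) = -80 cm/s.

-80 cm/s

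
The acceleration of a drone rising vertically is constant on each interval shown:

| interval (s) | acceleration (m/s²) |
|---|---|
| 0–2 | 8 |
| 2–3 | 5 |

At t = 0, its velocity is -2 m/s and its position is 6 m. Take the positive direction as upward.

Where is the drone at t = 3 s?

34.5 m

On each constant-a segment, Δv = aΔt and Δx = v₀Δt + ½aΔt²; chain segment to segment.
0–2 s: v starts -2 m/s; Δx = -2·2 + ½·8·2² = 12 m; v ends 14 m/s.
2–3 s: v starts 14 m/s; Δx = 14·1 + ½·5·1² = 16.5 m; v ends 19 m/s.
x(3) = 6 + Σ Δx = 34.5 m.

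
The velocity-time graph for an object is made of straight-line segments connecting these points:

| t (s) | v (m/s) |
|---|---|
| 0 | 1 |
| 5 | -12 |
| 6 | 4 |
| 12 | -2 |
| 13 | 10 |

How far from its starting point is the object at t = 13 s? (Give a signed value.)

-21.5 m

Net displacement equals the area under the velocity-time graph (areas below the axis count negative).
0–5 s: ½(1 + -12)(5) = -27.5 m
5–6 s: ½(-12 + 4)(1) = -4 m
6–12 s: ½(4 + -2)(6) = 6 m
12–13 s: ½(-2 + 10)(1) = 4 m
Net displacement = -21.5 m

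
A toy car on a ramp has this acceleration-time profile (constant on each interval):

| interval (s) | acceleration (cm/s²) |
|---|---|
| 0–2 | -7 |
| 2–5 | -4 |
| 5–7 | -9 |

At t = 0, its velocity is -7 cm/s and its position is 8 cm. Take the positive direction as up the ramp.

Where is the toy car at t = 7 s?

-185 cm

On each constant-a segment, Δv = aΔt and Δx = v₀Δt + ½aΔt²; chain segment to segment.
0–2 s: v starts -7 cm/s; Δx = -7·2 + ½·-7·2² = -28 cm; v ends -21 cm/s.
2–5 s: v starts -21 cm/s; Δx = -21·3 + ½·-4·3² = -81 cm; v ends -33 cm/s.
5–7 s: v starts -33 cm/s; Δx = -33·2 + ½·-9·2² = -84 cm; v ends -51 cm/s.
x(7) = 8 + Σ Δx = -185 cm.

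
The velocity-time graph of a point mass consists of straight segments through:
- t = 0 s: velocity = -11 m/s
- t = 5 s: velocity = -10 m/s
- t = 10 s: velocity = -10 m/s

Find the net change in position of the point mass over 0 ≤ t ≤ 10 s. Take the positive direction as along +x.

-102.5 m

Displacement is the signed area under the v-t curve.
0–5 s: ½(-11 + -10)(5) = -52.5 m
5–10 s: -10 × 5 = -50 m
Net displacement = -102.5 m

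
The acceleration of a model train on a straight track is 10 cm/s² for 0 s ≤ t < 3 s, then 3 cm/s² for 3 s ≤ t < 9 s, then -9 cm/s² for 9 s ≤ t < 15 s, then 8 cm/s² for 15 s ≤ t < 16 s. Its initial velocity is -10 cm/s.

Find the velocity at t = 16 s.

Δv equals the area under the a-t graph; then v = v₀ + Δv.
0–3 s: 10 × 3 = 30 cm/s
3–9 s: 3 × 6 = 18 cm/s
9–15 s: -9 × 6 = -54 cm/s
15–16 s: 8 × 1 = 8 cm/s
Δv = 2 cm/s, so v(16) = -10 + (2) = -8 cm/s.

-8 cm/s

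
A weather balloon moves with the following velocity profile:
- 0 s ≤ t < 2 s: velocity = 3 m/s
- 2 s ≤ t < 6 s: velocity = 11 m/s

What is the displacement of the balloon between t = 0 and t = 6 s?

Displacement is the signed area under the v-t curve.
0–2 s: 3 × 2 = 6 m
2–6 s: 11 × 4 = 44 m
Net displacement = 50 m

50 m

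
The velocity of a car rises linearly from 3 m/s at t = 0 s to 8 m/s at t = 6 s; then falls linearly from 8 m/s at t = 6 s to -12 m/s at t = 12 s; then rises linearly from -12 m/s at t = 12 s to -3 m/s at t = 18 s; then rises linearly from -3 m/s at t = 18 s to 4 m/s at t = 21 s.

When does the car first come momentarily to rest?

t = 8.4 s

v changes sign on 6–12 s (from 8 to -12); the graph is linear there, so v = 0 at t = 6 + (-8)·(12 − 6)/(-12 − 8) = 8.4 s.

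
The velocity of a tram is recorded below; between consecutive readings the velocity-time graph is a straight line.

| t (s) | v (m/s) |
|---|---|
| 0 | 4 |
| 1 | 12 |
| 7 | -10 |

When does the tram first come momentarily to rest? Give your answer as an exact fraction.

v changes sign on 1–7 s (from 12 to -10); the graph is linear there, so v = 0 at t = 1 + (-12)·(7 − 1)/(-10 − 12) = 47/11 s.

t = 47/11 s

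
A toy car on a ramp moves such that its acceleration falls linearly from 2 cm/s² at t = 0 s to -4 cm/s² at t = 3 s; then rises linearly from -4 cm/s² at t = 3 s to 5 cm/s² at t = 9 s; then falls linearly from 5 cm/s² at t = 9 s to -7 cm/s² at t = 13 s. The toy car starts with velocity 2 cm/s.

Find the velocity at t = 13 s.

Δv equals the area under the a-t graph; then v = v₀ + Δv.
0–3 s: ½(2 + -4)(3) = -3 cm/s
3–9 s: ½(-4 + 5)(6) = 3 cm/s
9–13 s: ½(5 + -7)(4) = -4 cm/s
Δv = -4 cm/s, so v(13) = 2 + (-4) = -2 cm/s.

-2 cm/s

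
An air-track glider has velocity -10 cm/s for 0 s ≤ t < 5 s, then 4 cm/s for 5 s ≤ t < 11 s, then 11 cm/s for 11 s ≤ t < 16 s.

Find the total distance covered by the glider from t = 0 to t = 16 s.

Distance (not displacement) is the total path length: add the absolute areas under v-t.
0–5 s: |-10| × 5 = 50 cm
5–11 s: |4| × 6 = 24 cm
11–16 s: |11| × 5 = 55 cm
Total distance = 129 cm

129 cm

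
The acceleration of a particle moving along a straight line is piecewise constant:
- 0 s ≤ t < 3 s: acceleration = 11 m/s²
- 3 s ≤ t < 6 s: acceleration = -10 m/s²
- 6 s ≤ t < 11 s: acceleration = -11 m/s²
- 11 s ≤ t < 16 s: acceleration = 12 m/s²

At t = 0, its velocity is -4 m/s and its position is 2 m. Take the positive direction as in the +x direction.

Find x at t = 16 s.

On each constant-a segment, Δv = aΔt and Δx = v₀Δt + ½aΔt²; chain segment to segment.
0–3 s: v starts -4 m/s; Δx = -4·3 + ½·11·3² = 37.5 m; v ends 29 m/s.
3–6 s: v starts 29 m/s; Δx = 29·3 + ½·-10·3² = 42 m; v ends -1 m/s.
6–11 s: v starts -1 m/s; Δx = -1·5 + ½·-11·5² = -142.5 m; v ends -56 m/s.
11–16 s: v starts -56 m/s; Δx = -56·5 + ½·12·5² = -130 m; v ends 4 m/s.
x(16) = 2 + Σ Δx = -191 m.

-191 m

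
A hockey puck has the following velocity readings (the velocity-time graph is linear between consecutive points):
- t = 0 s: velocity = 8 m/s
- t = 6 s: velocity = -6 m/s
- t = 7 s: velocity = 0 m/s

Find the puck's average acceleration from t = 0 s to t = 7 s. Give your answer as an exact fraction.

-8/7 m/s²

Average acceleration = Δv/Δt = (0 − 8)/(7 − 0) = -8/7 m/s².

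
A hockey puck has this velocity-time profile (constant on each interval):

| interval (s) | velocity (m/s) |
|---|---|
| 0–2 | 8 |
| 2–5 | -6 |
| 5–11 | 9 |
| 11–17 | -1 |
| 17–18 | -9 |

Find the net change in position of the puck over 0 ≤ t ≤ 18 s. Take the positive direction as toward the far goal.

37 m

Displacement is the signed area under the v-t curve.
0–2 s: 8 × 2 = 16 m
2–5 s: -6 × 3 = -18 m
5–11 s: 9 × 6 = 54 m
11–17 s: -1 × 6 = -6 m
17–18 s: -9 × 1 = -9 m
Net displacement = 37 m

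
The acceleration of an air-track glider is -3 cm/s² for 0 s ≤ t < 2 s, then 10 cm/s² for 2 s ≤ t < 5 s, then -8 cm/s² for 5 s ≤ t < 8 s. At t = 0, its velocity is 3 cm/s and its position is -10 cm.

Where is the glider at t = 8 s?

71 cm

On each constant-a segment, Δv = aΔt and Δx = v₀Δt + ½aΔt²; chain segment to segment.
0–2 s: v starts 3 cm/s; Δx = 3·2 + ½·-3·2² = 0 cm; v ends -3 cm/s.
2–5 s: v starts -3 cm/s; Δx = -3·3 + ½·10·3² = 36 cm; v ends 27 cm/s.
5–8 s: v starts 27 cm/s; Δx = 27·3 + ½·-8·3² = 45 cm; v ends 3 cm/s.
x(8) = -10 + Σ Δx = 71 cm.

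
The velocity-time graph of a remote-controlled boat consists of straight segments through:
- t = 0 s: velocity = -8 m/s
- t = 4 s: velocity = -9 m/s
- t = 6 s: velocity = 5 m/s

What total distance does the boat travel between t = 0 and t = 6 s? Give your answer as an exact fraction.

291/7 m

Distance (not displacement) is the total path length: add the absolute areas under v-t.
0–4 s: |½(-8 + -9)(4)| = 34 m
4–6 s: v = 0 at t = 37/7 s; triangle areas 81/14 + 25/14 = 53/7 m
Total distance = 291/7 m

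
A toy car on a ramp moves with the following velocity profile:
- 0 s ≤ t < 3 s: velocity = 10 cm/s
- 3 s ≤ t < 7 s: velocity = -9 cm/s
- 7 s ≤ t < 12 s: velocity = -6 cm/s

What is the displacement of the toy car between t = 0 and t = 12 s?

Displacement is the signed area under the v-t curve.
0–3 s: 10 × 3 = 30 cm
3–7 s: -9 × 4 = -36 cm
7–12 s: -6 × 5 = -30 cm
Net displacement = -36 cm

-36 cm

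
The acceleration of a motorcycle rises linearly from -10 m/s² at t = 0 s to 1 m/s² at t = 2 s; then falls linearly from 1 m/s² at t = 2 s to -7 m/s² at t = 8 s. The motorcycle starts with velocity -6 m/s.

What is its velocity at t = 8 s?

Δv equals the area under the a-t graph; then v = v₀ + Δv.
0–2 s: ½(-10 + 1)(2) = -9 m/s
2–8 s: ½(1 + -7)(6) = -18 m/s
Δv = -27 m/s, so v(8) = -6 + (-27) = -33 m/s.

-33 m/s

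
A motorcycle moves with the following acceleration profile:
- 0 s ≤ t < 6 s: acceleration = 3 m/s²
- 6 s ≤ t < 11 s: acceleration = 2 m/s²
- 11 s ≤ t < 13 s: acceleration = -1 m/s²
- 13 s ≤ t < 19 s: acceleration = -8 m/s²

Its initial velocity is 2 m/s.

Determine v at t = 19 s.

-20 m/s

Δv equals the area under the a-t graph; then v = v₀ + Δv.
0–6 s: 3 × 6 = 18 m/s
6–11 s: 2 × 5 = 10 m/s
11–13 s: -1 × 2 = -2 m/s
13–19 s: -8 × 6 = -48 m/s
Δv = -22 m/s, so v(19) = 2 + (-22) = -20 m/s.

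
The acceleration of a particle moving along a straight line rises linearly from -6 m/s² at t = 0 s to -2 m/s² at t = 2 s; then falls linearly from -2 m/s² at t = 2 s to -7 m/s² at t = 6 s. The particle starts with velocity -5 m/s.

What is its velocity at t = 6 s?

-31 m/s

Δv equals the area under the a-t graph; then v = v₀ + Δv.
0–2 s: ½(-6 + -2)(2) = -8 m/s
2–6 s: ½(-2 + -7)(4) = -18 m/s
Δv = -26 m/s, so v(6) = -5 + (-26) = -31 m/s.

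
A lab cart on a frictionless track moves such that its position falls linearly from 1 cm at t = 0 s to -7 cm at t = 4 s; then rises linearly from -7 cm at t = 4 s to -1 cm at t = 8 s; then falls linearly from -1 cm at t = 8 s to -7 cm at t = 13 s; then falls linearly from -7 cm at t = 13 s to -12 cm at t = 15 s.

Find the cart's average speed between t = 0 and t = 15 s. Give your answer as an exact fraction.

Average speed = (total path length)/(elapsed time); on a piecewise-linear x-t graph the path length is Σ|Δx|.
0–4 s: |Δx| = |-7 − 1| = 8 cm
4–8 s: |Δx| = |-1 − -7| = 6 cm
8–13 s: |Δx| = |-7 − -1| = 6 cm
13–15 s: |Δx| = |-12 − -7| = 5 cm
Total path = 25 cm; average speed = 25/15 = 5/3 cm/s.

5/3 cm/s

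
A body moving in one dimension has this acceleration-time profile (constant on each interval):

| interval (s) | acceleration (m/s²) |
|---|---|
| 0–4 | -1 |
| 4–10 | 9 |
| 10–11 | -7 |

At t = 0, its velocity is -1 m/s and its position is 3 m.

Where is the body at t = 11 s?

168.5 m

On each constant-a segment, Δv = aΔt and Δx = v₀Δt + ½aΔt²; chain segment to segment.
0–4 s: v starts -1 m/s; Δx = -1·4 + ½·-1·4² = -12 m; v ends -5 m/s.
4–10 s: v starts -5 m/s; Δx = -5·6 + ½·9·6² = 132 m; v ends 49 m/s.
10–11 s: v starts 49 m/s; Δx = 49·1 + ½·-7·1² = 45.5 m; v ends 42 m/s.
x(11) = 3 + Σ Δx = 168.5 m.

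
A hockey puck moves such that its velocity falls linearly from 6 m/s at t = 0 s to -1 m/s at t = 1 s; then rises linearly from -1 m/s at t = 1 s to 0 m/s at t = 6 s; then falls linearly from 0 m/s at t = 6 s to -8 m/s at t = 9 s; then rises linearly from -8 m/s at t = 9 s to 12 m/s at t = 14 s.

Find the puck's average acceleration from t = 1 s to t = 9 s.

Average acceleration = Δv/Δt = (-8 − -1)/(9 − 1) = -0.875 m/s².

-0.875 m/s²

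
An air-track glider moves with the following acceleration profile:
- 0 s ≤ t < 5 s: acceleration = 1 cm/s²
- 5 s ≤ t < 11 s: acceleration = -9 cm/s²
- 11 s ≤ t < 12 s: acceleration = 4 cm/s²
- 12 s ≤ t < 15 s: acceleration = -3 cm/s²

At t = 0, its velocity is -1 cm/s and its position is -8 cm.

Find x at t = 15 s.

-338 cm

On each constant-a segment, Δv = aΔt and Δx = v₀Δt + ½aΔt²; chain segment to segment.
0–5 s: v starts -1 cm/s; Δx = -1·5 + ½·1·5² = 7.5 cm; v ends 4 cm/s.
5–11 s: v starts 4 cm/s; Δx = 4·6 + ½·-9·6² = -138 cm; v ends -50 cm/s.
11–12 s: v starts -50 cm/s; Δx = -50·1 + ½·4·1² = -48 cm; v ends -46 cm/s.
12–15 s: v starts -46 cm/s; Δx = -46·3 + ½·-3·3² = -151.5 cm; v ends -55 cm/s.
x(15) = -8 + Σ Δx = -338 cm.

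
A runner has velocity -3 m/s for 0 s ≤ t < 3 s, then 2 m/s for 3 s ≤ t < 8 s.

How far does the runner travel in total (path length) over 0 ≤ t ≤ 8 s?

19 m

Distance (not displacement) is the total path length: add the absolute areas under v-t.
0–3 s: |-3| × 3 = 9 m
3–8 s: |2| × 5 = 10 m
Total distance = 19 m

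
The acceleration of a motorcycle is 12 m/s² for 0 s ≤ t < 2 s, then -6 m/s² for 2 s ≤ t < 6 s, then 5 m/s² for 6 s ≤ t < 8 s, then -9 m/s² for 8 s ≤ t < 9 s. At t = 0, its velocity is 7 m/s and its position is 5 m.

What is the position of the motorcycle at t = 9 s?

On each constant-a segment, Δv = aΔt and Δx = v₀Δt + ½aΔt²; chain segment to segment.
0–2 s: v starts 7 m/s; Δx = 7·2 + ½·12·2² = 38 m; v ends 31 m/s.
2–6 s: v starts 31 m/s; Δx = 31·4 + ½·-6·4² = 76 m; v ends 7 m/s.
6–8 s: v starts 7 m/s; Δx = 7·2 + ½·5·2² = 24 m; v ends 17 m/s.
8–9 s: v starts 17 m/s; Δx = 17·1 + ½·-9·1² = 12.5 m; v ends 8 m/s.
x(9) = 5 + Σ Δx = 155.5 m.

155.5 m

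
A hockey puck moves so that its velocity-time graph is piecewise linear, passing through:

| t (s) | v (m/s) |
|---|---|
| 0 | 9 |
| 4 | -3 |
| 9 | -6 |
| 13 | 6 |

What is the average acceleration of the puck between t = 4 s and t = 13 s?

Average acceleration = Δv/Δt = (6 − -3)/(13 − 4) = 1 m/s².

1 m/s²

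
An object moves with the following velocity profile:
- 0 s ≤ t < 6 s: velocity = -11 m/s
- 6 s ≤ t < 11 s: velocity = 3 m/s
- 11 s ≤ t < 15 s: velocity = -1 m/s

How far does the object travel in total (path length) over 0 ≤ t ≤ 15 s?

Distance (not displacement) is the total path length: add the absolute areas under v-t.
0–6 s: |-11| × 6 = 66 m
6–11 s: |3| × 5 = 15 m
11–15 s: |-1| × 4 = 4 m
Total distance = 85 m

85 m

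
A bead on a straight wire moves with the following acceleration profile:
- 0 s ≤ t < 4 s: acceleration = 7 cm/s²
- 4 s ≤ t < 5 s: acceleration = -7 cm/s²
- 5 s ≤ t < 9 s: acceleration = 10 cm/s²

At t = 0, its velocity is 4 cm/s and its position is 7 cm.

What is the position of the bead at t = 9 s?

287.5 cm

On each constant-a segment, Δv = aΔt and Δx = v₀Δt + ½aΔt²; chain segment to segment.
0–4 s: v starts 4 cm/s; Δx = 4·4 + ½·7·4² = 72 cm; v ends 32 cm/s.
4–5 s: v starts 32 cm/s; Δx = 32·1 + ½·-7·1² = 28.5 cm; v ends 25 cm/s.
5–9 s: v starts 25 cm/s; Δx = 25·4 + ½·10·4² = 180 cm; v ends 65 cm/s.
x(9) = 7 + Σ Δx = 287.5 cm.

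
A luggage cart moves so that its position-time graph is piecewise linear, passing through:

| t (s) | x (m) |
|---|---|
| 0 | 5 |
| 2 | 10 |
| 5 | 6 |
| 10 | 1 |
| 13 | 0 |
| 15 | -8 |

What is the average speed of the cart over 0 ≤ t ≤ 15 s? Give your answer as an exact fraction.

Average speed = (total path length)/(elapsed time); on a piecewise-linear x-t graph the path length is Σ|Δx|.
0–2 s: |Δx| = |10 − 5| = 5 m
2–5 s: |Δx| = |6 − 10| = 4 m
5–10 s: |Δx| = |1 − 6| = 5 m
10–13 s: |Δx| = |0 − 1| = 1 m
13–15 s: |Δx| = |-8 − 0| = 8 m
Total path = 23 m; average speed = 23/15 = 23/15 m/s.

23/15 m/s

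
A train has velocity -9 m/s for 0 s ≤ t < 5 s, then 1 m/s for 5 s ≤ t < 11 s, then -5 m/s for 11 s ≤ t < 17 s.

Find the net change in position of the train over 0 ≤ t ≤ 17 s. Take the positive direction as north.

Net displacement equals the area under the velocity-time graph (areas below the axis count negative).
0–5 s: -9 × 5 = -45 m
5–11 s: 1 × 6 = 6 m
11–17 s: -5 × 6 = -30 m
Net displacement = -69 m

-69 m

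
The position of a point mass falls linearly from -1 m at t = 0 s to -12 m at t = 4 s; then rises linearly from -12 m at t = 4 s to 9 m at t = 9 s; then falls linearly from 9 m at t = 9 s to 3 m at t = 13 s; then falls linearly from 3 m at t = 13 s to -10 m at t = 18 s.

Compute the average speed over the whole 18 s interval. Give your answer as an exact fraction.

Average speed = (total path length)/(elapsed time); on a piecewise-linear x-t graph the path length is Σ|Δx|.
0–4 s: |Δx| = |-12 − -1| = 11 m
4–9 s: |Δx| = |9 − -12| = 21 m
9–13 s: |Δx| = |3 − 9| = 6 m
13–18 s: |Δx| = |-10 − 3| = 13 m
Total path = 51 m; average speed = 51/18 = 17/6 m/s.

17/6 m/s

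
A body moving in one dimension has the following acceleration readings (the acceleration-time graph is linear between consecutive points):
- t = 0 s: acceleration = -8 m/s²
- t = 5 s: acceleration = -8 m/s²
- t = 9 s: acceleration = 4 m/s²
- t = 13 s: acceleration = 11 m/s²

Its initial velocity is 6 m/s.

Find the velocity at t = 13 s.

Δv equals the area under the a-t graph; then v = v₀ + Δv.
0–5 s: -8 × 5 = -40 m/s
5–9 s: ½(-8 + 4)(4) = -8 m/s
9–13 s: ½(4 + 11)(4) = 30 m/s
Δv = -18 m/s, so v(13) = 6 + (-18) = -12 m/s.

-12 m/s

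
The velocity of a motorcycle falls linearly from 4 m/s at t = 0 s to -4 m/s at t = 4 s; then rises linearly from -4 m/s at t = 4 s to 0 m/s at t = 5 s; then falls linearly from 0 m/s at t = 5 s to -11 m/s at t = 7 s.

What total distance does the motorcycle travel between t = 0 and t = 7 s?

21 m

Distance (not displacement) is the total path length: add the absolute areas under v-t.
0–4 s: v = 0 at t = 2 s; triangle areas 4 + 4 = 8 m
4–5 s: |½(-4 + 0)(1)| = 2 m
5–7 s: |½(0 + -11)(2)| = 11 m
Total distance = 21 m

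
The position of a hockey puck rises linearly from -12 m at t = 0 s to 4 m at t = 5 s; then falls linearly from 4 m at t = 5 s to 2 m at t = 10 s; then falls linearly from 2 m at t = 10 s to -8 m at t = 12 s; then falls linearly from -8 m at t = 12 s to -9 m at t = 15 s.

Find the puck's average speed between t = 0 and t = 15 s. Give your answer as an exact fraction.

29/15 m/s

Average speed = (total path length)/(elapsed time); on a piecewise-linear x-t graph the path length is Σ|Δx|.
0–5 s: |Δx| = |4 − -12| = 16 m
5–10 s: |Δx| = |2 − 4| = 2 m
10–12 s: |Δx| = |-8 − 2| = 10 m
12–15 s: |Δx| = |-9 − -8| = 1 m
Total path = 29 m; average speed = 29/15 = 29/15 m/s.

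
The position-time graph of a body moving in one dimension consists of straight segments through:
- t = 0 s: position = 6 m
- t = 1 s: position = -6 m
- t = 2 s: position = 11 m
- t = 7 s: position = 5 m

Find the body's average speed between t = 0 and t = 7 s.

5 m/s

Average speed = (total path length)/(elapsed time); on a piecewise-linear x-t graph the path length is Σ|Δx|.
0–1 s: |Δx| = |-6 − 6| = 12 m
1–2 s: |Δx| = |11 − -6| = 17 m
2–7 s: |Δx| = |5 − 11| = 6 m
Total path = 35 m; average speed = 35/7 = 5 m/s.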